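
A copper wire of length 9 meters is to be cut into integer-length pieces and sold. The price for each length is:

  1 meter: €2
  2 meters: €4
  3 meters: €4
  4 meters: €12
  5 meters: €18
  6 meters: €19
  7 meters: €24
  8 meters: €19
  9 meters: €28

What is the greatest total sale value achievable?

30

Let best[k] be the best obtainable value from length k. For each k, try every first piece i and keep the best of price[i] + best[k−i].
best[1] = 2
best[2] = 4  (first piece 1, then best[1]=2)
best[3] = 6  (first piece 1, then best[2]=4)
best[4] = 12
best[5] = 18
best[6] = 20  (first piece 1, then best[5]=18)
best[7] = 24
best[8] = 26  (first piece 1, then best[7]=24)
best[9] = 30  (first piece 4, then best[5]=18)
One optimal cutting: 5 + 4 → €18 + €12 = €30.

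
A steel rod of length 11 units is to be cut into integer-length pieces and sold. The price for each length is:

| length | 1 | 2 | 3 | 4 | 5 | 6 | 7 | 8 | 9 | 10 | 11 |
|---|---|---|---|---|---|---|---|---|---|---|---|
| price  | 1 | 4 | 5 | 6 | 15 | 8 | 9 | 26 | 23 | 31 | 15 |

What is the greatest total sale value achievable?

Consider every possible first cut. r[k] is the best of p[i]+r[k−i] over all sellable i≤k.
r[1] = 1
r[2] = max(1+1, 4+0) = 4
r[3] = max(1+4, 4+1, 5+0) = 5
r[4] = max(1+5, 4+4, 5+1, 6+0) = 8
r[5] = max(1+8, 4+5, 5+4, 6+1, 15+0) = 15
r[6] = max(1+15, 4+8, 5+5, 6+4, 15+1, 8+0) = 16
r[7] = max(1+16, 4+15, 5+8, …, 8+1, 9+0) = 19
r[8] = max(1+19, 4+16, 5+15, …, 9+1, 26+0) = 26
r[9] = max(1+26, 4+19, 5+16, …, 26+1, 23+0) = 27
r[10] = max(1+27, 4+26, 5+19, …, 23+1, 31+0) = 31
r[11] = max(1+31, 4+27, 5+26, …, 31+1, 15+0) = 32
One optimal cutting: 10 + 1 → $31 + $1 = $32.

32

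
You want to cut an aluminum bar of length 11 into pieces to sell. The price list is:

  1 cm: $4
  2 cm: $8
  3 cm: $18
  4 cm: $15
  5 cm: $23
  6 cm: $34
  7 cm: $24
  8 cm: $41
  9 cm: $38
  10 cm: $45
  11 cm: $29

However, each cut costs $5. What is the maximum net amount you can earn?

Consider every possible first cut. net[k] is the best of p[i]+net[k−i] over all sellable i≤k, charging 5 whenever i<k.
net[1] = 4
net[2] = max(4+4-5, 8+0) = 8
net[3] = max(4+8-5, 8+4-5, 18+0) = 18
net[4] = max(4+18-5, 8+8-5, 18+4-5, 15+0) = 17
net[5] = max(4+17-5, 8+18-5, 18+8-5, 15+4-5, 23+0) = 23
net[6] = max(4+23-5, 8+17-5, 18+18-5, 15+8-5, 23+4-5, 34+0) = 34
net[7] = max(4+34-5, 8+23-5, 18+17-5, …, 34+4-5, 24+0) = 33
net[8] = max(4+33-5, 8+34-5, 18+23-5, …, 24+4-5, 41+0) = 41
net[9] = max(4+41-5, 8+33-5, 18+34-5, …, 41+4-5, 38+0) = 47
net[10] = max(4+47-5, 8+41-5, 18+33-5, …, 38+4-5, 45+0) = 46
net[11] = max(4+46-5, 8+47-5, 18+41-5, …, 45+4-5, 29+0) = 54
One optimal plan: pieces 8 + 3 (1 cut) → $59 − $5 = $54.

54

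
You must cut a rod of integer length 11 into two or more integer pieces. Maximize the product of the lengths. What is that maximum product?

54

Fill m[k] for k=2..11: at each k try every first piece i and multiply by the better of (k−i) uncut or m[k−i].
Small cases: m[2]=1, m[3]=2, m[4]=4, m[5]=6.
m[6] = max(1·6, 2·4, 3·3, 4·2, 5·1) = 9
m[7] = max(1·9, 2·6, 3·4, 4·3, 5·2, 6·1) = 12
m[8] = max(1·12, 2·9, 3·6, …, 6·2, 7·1) = 18
m[9] = max(1·18, 2·12, 3·9, …, 7·2, 8·1) = 27
m[10] = max(1·27, 2·18, 3·12, …, 8·2, 9·1) = 36
m[11] = max(1·36, 2·27, 3·18, …, 9·2, 10·1) = 54
One optimal split: 3 + 3 + 3 + 2; product 3·3·3·2 = 54.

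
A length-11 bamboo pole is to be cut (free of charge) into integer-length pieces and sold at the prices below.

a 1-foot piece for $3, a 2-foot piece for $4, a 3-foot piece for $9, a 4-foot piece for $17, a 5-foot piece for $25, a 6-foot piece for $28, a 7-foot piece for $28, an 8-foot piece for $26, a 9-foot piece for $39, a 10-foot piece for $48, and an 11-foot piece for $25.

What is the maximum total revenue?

Let v[k] be the best obtainable value from length k. For each k, try every first piece i and keep the best of price[i] + v[k−i].
v[1] = 3
v[2] = 6  (first piece 1, then v[1]=3)
v[3] = 9  (first piece 1, then v[2]=6)
v[4] = 17
v[5] = 25
v[6] = 28  (first piece 1, then v[5]=25)
v[7] = 31  (first piece 1, then v[6]=28)
v[8] = 34  (first piece 1, then v[7]=31)
v[9] = 42  (first piece 4, then v[5]=25)
v[10] = 50  (first piece 5, then v[5]=25)
v[11] = 53  (first piece 1, then v[10]=50)
One optimal cutting: 5 + 5 + 1 → $25 + $25 + $3 = $53.

53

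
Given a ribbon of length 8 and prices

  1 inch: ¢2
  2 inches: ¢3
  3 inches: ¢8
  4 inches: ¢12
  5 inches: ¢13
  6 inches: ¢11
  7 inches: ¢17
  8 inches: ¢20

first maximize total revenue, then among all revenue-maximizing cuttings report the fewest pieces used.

Let r[k] be the best obtainable value from length k. For each k, try every first piece i and keep the best of price[i] + r[k−i].
r[1] = 2
r[2] = 4  (first piece 1, then r[1]=2)
r[3] = 8
r[4] = 12
r[5] = 14  (first piece 1, then r[4]=12)
r[6] = 16  (first piece 1, then r[5]=14)
r[7] = 20  (first piece 3, then r[4]=12)
r[8] = 24  (first piece 4, then r[4]=12)
Maximum revenue is ¢24.
Now minimize piece count subject to staying optimal: for each k, pieces[k] = 1 + min over i with p[i]+r[k−i]=r[k] of pieces[k−i].
pieces[5] = 2
pieces[6] = 2
pieces[7] = 2
pieces[8] = 2

2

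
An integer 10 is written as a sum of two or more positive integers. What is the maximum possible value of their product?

36

Fill m[k] for k=2..10: at each k try every first piece i and multiply by the better of (k−i) uncut or m[k−i].
m[2] = 1*max(1,0) = 1*1 = 1
m[3] = 1*max(2,1) = 1*2 = 2
m[4] = 2*max(2,1) = 2*2 = 4
m[5] = 2*max(3,2) = 2*3 = 6
m[6] = 3*max(3,2) = 3*3 = 9
m[7] = 2*max(5,6) = 2*6 = 12
m[8] = 2*max(6,9) = 2*9 = 18
m[9] = 3*max(6,9) = 3*9 = 27
m[10] = 2*max(8,18) = 2*18 = 36
One optimal split: 3 + 3 + 2 + 2; product 3*3*2*2 = 36.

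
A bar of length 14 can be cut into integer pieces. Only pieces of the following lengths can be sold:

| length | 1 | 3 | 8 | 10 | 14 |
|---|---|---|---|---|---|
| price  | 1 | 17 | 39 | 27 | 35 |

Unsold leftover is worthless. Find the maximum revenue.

73

Let f[k] be the best obtainable value from length k. For each k, try every first piece i and keep the best of price[i] + f[k−i].
f[1] = 1
f[2] = 2  (first piece 1, then f[1]=1)
f[3] = 17
f[4] = 18  (first piece 1, then f[3]=17)
f[5] = 19  (first piece 1, then f[4]=18)
f[6] = 34  (first piece 3, then f[3]=17)
f[7] = 35  (first piece 1, then f[6]=34)
f[8] = 39
f[9] = 51  (first piece 3, then f[6]=34)
f[10] = 52  (first piece 1, then f[9]=51)
f[11] = 56  (first piece 3, then f[8]=39)
f[12] = 68  (first piece 3, then f[9]=51)
f[13] = 69  (first piece 1, then f[12]=68)
f[14] = 73  (first piece 3, then f[11]=56)
One optimal cutting: 8 + 3 + 3 → 73.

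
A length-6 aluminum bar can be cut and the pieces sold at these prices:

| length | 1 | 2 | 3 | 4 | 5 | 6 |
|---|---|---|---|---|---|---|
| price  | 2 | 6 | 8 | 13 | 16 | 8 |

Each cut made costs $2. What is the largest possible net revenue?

Consider every possible first cut. v[k] is the best of p[i]+v[k−i] over all sellable i≤k, charging 2 whenever i<k.
v[1] = 2
v[2] = 6
v[3] = 8
v[4] = 13
v[5] = 16
v[6] = 17  (first piece 2, then v[4]=13)
One optimal plan: pieces 4 + 2 (1 cut) → $19 − $2 = $17.

17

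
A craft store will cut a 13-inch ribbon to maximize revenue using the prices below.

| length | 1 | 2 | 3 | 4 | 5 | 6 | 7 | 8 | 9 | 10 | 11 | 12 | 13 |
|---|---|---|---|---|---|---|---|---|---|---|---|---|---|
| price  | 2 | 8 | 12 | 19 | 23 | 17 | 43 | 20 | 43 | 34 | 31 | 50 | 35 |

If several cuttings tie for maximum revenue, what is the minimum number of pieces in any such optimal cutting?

Consider every possible first cut. r[k] is the best of p[i]+r[k−i] over all sellable i≤k.
r[1] = 2
r[2] = max(2+2, 8+0) = 8
r[3] = max(2+8, 8+2, 12+0) = 12
r[4] = max(2+12, 8+8, 12+2, 19+0) = 19
r[5] = max(2+19, 8+12, 12+8, 19+2, 23+0) = 23
r[6] = max(2+23, 8+19, 12+12, 19+8, 23+2, 17+0) = 27
r[7] = max(2+27, 8+23, 12+19, …, 17+2, 43+0) = 43
r[8] = max(2+43, 8+27, 12+23, …, 43+2, 20+0) = 45
r[9] = max(2+45, 8+43, 12+27, …, 20+2, 43+0) = 51
r[10] = max(2+51, 8+45, 12+43, …, 43+2, 34+0) = 55
r[11] = max(2+55, 8+51, 12+45, …, 34+2, 31+0) = 62
r[12] = max(2+62, 8+55, 12+51, …, 31+2, 50+0) = 66
r[13] = max(2+66, 8+62, 12+55, …, 50+2, 35+0) = 70
Maximum revenue is ¢70.
Now minimize piece count subject to staying optimal: for each k, pieces[k] = 1 + min over i with p[i]+r[k−i]=r[k] of pieces[k−i].
pieces[10] = 2
pieces[11] = 2
pieces[12] = 2
pieces[13] = 3

3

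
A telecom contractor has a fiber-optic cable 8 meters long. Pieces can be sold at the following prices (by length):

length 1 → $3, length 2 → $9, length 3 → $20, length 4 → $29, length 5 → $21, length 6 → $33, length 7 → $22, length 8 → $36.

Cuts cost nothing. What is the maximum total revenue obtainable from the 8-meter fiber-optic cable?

58

Consider every possible first cut. best[k] is the best of p[i]+best[k−i] over all sellable i≤k.
best[1] = 3
best[2] = 9
best[3] = 20
best[4] = 29
best[5] = 32  (first piece 1, then best[4]=29)
best[6] = 40  (first piece 3, then best[3]=20)
best[7] = 49  (first piece 3, then best[4]=29)
best[8] = 58  (first piece 4, then best[4]=29)
One optimal cutting: 4 + 4 → $29 + $29 = $58.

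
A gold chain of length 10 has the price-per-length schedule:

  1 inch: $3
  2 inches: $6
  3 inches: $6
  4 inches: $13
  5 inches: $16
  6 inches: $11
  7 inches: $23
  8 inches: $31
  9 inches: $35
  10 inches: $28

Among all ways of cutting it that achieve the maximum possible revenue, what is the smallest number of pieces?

Let r[k] be the best obtainable value from length k. For each k, try every first piece i and keep the best of price[i] + r[k−i].
r[1] = 3
r[2] = max(3+3, 6+0) = 6
r[3] = max(3+6, 6+3, 6+0) = 9
r[4] = max(3+9, 6+6, 6+3, 13+0) = 13
r[5] = max(3+13, 6+9, 6+6, 13+3, 16+0) = 16
r[6] = max(3+16, 6+13, 6+9, 13+6, 16+3, 11+0) = 19
r[7] = max(3+19, 6+16, 6+13, …, 11+3, 23+0) = 23
r[8] = max(3+23, 6+19, 6+16, …, 23+3, 31+0) = 31
r[9] = max(3+31, 6+23, 6+19, …, 31+3, 35+0) = 35
r[10] = max(3+35, 6+31, 6+23, …, 35+3, 28+0) = 38
Maximum revenue is $38.
Now minimize piece count subject to staying optimal: for each k, pieces[k] = 1 + min over i with p[i]+r[k−i]=r[k] of pieces[k−i].
pieces[7] = 1
pieces[8] = 1
pieces[9] = 1
pieces[10] = 2

2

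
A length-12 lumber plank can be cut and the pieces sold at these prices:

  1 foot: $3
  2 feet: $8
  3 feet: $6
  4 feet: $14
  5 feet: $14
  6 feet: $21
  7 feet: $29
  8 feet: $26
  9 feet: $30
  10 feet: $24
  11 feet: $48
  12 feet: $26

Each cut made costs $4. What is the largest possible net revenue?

47

Build v[k] bottom-up: v[k] = max over allowed piece i of (p[i] + v[k−i]) − 4 per cut.
v[1] = 3
v[2] = max(3+3-4, 8+0) = 8
v[3] = max(3+8-4, 8+3-4, 6+0) = 7
v[4] = max(3+7-4, 8+8-4, 6+3-4, 14+0) = 14
v[5] = max(3+14-4, 8+7-4, 6+8-4, 14+3-4, 14+0) = 14
v[6] = max(3+14-4, 8+14-4, 6+7-4, 14+8-4, 14+3-4, 21+0) = 21
v[7] = max(3+21-4, 8+14-4, 6+14-4, …, 21+3-4, 29+0) = 29
v[8] = max(3+29-4, 8+21-4, 6+14-4, …, 29+3-4, 26+0) = 28
v[9] = max(3+28-4, 8+29-4, 6+21-4, …, 26+3-4, 30+0) = 33
v[10] = max(3+33-4, 8+28-4, 6+29-4, …, 30+3-4, 24+0) = 32
v[11] = max(3+32-4, 8+33-4, 6+28-4, …, 24+3-4, 48+0) = 48
v[12] = max(3+48-4, 8+32-4, 6+33-4, …, 48+3-4, 26+0) = 47
One optimal plan: pieces 11 + 1 (1 cut) → $51 − $4 = $47.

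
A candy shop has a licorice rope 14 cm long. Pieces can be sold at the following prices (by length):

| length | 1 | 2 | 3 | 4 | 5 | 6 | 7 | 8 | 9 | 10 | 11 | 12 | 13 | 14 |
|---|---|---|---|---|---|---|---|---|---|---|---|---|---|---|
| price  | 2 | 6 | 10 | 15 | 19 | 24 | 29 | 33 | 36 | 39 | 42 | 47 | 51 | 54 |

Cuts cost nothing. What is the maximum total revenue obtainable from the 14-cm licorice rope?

58

Let v[k] be the best obtainable value from length k. For each k, try every first piece i and keep the best of price[i] + v[k−i].
v[1] = 2
v[2] = max(2+2, 6+0) = 6
v[3] = max(2+6, 6+2, 10+0) = 10
v[4] = max(2+10, 6+6, 10+2, 15+0) = 15
v[5] = max(2+15, 6+10, 10+6, 15+2, 19+0) = 19
v[6] = max(2+19, 6+15, 10+10, 15+6, 19+2, 24+0) = 24
v[7] = max(2+24, 6+19, 10+15, …, 24+2, 29+0) = 29
v[8] = max(2+29, 6+24, 10+19, …, 29+2, 33+0) = 33
v[9] = max(2+33, 6+29, 10+24, …, 33+2, 36+0) = 36
v[10] = max(2+36, 6+33, 10+29, …, 36+2, 39+0) = 39
v[11] = max(2+39, 6+36, 10+33, …, 39+2, 42+0) = 44
v[12] = max(2+44, 6+39, 10+36, …, 42+2, 47+0) = 48
v[13] = max(2+48, 6+44, 10+39, …, 47+2, 51+0) = 53
v[14] = max(2+53, 6+48, 10+44, …, 51+2, 54+0) = 58
One optimal cutting: 7 + 7 → ¢29 + ¢29 = ¢58.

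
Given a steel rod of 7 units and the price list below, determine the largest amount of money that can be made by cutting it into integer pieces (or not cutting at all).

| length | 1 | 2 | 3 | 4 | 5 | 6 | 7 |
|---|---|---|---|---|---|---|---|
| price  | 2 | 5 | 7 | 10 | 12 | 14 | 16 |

Let v[k] be the best obtainable value from length k. For each k, try every first piece i and keep the best of price[i] + v[k−i].
v[1] = 2
v[2] = max(2+2, 5+0) = 5
v[3] = max(2+5, 5+2, 7+0) = 7
v[4] = max(2+7, 5+5, 7+2, 10+0) = 10
v[5] = max(2+10, 5+7, 7+5, 10+2, 12+0) = 12
v[6] = max(2+12, 5+10, 7+7, 10+5, 12+2, 14+0) = 15
v[7] = max(2+15, 5+12, 7+10, …, 14+2, 16+0) = 17
One optimal cutting: 2 + 2 + 2 + 1 → $5 + $5 + $5 + $2 = $17.

17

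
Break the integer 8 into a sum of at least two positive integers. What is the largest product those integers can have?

18

Define P[k] = max over 1≤i<k of i · max(k−i, P[k−i]); the inner max lets the remainder stay uncut if that's better.
P[2] = 1·max(1,0) = 1·1 = 1
P[3] = 1·max(2,1) = 1·2 = 2
P[4] = 2·max(2,1) = 2·2 = 4
P[5] = 2·max(3,2) = 2·3 = 6
P[6] = 3·max(3,2) = 3·3 = 9
P[7] = 2·max(5,6) = 2·6 = 12
P[8] = 2·max(6,9) = 2·9 = 18
One optimal split: 3 + 3 + 2; product 3·3·2 = 18.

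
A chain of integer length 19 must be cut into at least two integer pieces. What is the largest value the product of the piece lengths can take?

Fill g[k] for k=2..19: at each k try every first piece i and multiply by the better of (k−i) uncut or g[k−i].
g[2] = 1·max(1,0) = 1·1 = 1
g[3] = max(1·2, 2·1) = 2
g[4] = max(1·3, 2·2, 3·1) = 4
g[5] = max(1·4, 2·3, 3·2, 4·1) = 6
g[6] = max(1·6, 2·4, 3·3, 4·2, 5·1) = 9
g[7] = max(1·9, 2·6, 3·4, 4·3, 5·2, 6·1) = 12
g[8] = max(1·12, 2·9, 3·6, …, 6·2, 7·1) = 18
g[9] = max(1·18, 2·12, 3·9, …, 7·2, 8·1) = 27
g[10] = max(1·27, 2·18, 3·12, …, 8·2, 9·1) = 36
g[11] = max(1·36, 2·27, 3·18, …, 9·2, 10·1) = 54
g[12] = max(1·54, 2·36, 3·27, …, 10·2, 11·1) = 81
g[13] = max(1·81, 2·54, 3·36, …, 11·2, 12·1) = 108
g[14] = max(1·108, 2·81, 3·54, …, 12·2, 13·1) = 162
g[15] = max(1·162, 2·108, 3·81, …, 13·2, 14·1) = 243
g[16] = max(1·243, 2·162, 3·108, …, 14·2, 15·1) = 324
g[17] = max(1·324, 2·243, 3·162, …, 15·2, 16·1) = 486
g[18] = max(1·486, 2·324, 3·243, …, 16·2, 17·1) = 729
g[19] = max(1·729, 2·486, 3·324, …, 17·2, 18·1) = 972
One optimal split: 3 + 3 + 3 + 3 + 3 + 2 + 2; product 3·3·3·3·3·2·2 = 972.

972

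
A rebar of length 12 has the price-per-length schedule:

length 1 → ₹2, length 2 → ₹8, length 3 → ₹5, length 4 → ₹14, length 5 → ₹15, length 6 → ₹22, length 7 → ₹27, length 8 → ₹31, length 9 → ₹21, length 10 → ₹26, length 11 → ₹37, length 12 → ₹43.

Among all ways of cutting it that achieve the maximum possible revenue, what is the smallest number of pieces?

Consider every possible first cut. r[k] is the best of p[i]+r[k−i] over all sellable i≤k.
r[1] = 2
r[2] = 8
r[3] = 10  (first piece 1, then r[2]=8)
r[4] = 16  (first piece 2, then r[2]=8)
r[5] = 18  (first piece 1, then r[4]=16)
r[6] = 24  (first piece 2, then r[4]=16)
r[7] = 27
r[8] = 32  (first piece 2, then r[6]=24)
r[9] = 35  (first piece 2, then r[7]=27)
r[10] = 40  (first piece 2, then r[8]=32)
r[11] = 43  (first piece 2, then r[9]=35)
r[12] = 48  (first piece 2, then r[10]=40)
Maximum revenue is ₹48.
Now minimize piece count subject to staying optimal: for each k, pieces[k] = 1 + min over i with p[i]+r[k−i]=r[k] of pieces[k−i].
pieces[9] = 2
pieces[10] = 5
pieces[11] = 3
pieces[12] = 6

6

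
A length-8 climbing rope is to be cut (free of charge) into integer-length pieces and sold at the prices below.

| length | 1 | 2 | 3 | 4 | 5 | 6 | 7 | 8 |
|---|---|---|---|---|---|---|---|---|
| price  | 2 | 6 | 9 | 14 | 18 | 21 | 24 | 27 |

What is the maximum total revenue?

28

Build r[k] bottom-up: r[k] = max over allowed piece i of (p[i] + r[k−i]).
r[1] = 2
r[2] = max(2+2, 6+0) = 6
r[3] = max(2+6, 6+2, 9+0) = 9
r[4] = max(2+9, 6+6, 9+2, 14+0) = 14
r[5] = max(2+14, 6+9, 9+6, 14+2, 18+0) = 18
r[6] = max(2+18, 6+14, 9+9, 14+6, 18+2, 21+0) = 21
r[7] = max(2+21, 6+18, 9+14, …, 21+2, 24+0) = 24
r[8] = max(2+24, 6+21, 9+18, …, 24+2, 27+0) = 28
One optimal cutting: 4 + 4 → €14 + €14 = €28.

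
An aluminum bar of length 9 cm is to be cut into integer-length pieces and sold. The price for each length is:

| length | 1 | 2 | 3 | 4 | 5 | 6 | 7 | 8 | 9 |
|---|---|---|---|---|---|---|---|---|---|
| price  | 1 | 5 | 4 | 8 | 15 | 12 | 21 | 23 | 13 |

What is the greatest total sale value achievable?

Let best[k] be the best obtainable value from length k. For each k, try every first piece i and keep the best of price[i] + best[k−i].
best[1] = 1
best[2] = max(1+1, 5+0) = 5
best[3] = max(1+5, 5+1, 4+0) = 6
best[4] = max(1+6, 5+5, 4+1, 8+0) = 10
best[5] = max(1+10, 5+6, 4+5, 8+1, 15+0) = 15
best[6] = max(1+15, 5+10, 4+6, 8+5, 15+1, 12+0) = 16
best[7] = max(1+16, 5+15, 4+10, …, 12+1, 21+0) = 21
best[8] = max(1+21, 5+16, 4+15, …, 21+1, 23+0) = 23
best[9] = max(1+23, 5+21, 4+16, …, 23+1, 13+0) = 26
One optimal cutting: 7 + 2 → $21 + $5 = $26.

26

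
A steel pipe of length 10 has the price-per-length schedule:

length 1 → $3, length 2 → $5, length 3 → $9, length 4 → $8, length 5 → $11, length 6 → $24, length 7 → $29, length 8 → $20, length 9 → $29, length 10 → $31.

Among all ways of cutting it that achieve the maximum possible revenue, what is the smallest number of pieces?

Let r[k] be the best obtainable value from length k. For each k, try every first piece i and keep the best of price[i] + r[k−i].
r[1] = 3
r[2] = 6  (first piece 1, then r[1]=3)
r[3] = 9  (first piece 1, then r[2]=6)
r[4] = 12  (first piece 1, then r[3]=9)
r[5] = 15  (first piece 1, then r[4]=12)
r[6] = 24
r[7] = 29
r[8] = 32  (first piece 1, then r[7]=29)
r[9] = 35  (first piece 1, then r[8]=32)
r[10] = 38  (first piece 1, then r[9]=35)
Maximum revenue is $38.
Now minimize piece count subject to staying optimal: for each k, pieces[k] = 1 + min over i with p[i]+r[k−i]=r[k] of pieces[k−i].
pieces[7] = 1
pieces[8] = 2
pieces[9] = 3
pieces[10] = 2

2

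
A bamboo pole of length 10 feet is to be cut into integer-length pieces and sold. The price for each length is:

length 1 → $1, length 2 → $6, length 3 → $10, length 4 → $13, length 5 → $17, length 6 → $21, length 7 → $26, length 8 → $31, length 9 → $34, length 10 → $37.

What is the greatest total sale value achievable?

37

Let r[k] be the best obtainable value from length k. For each k, try every first piece i and keep the best of price[i] + r[k−i].
r[1] = 1
r[2] = 6
r[3] = 10
r[4] = 13
r[5] = 17
r[6] = 21
r[7] = 26
r[8] = 31
r[9] = 34
r[10] = 37  (first piece 2, then r[8]=31)
One optimal cutting: 8 + 2 → $31 + $6 = $37.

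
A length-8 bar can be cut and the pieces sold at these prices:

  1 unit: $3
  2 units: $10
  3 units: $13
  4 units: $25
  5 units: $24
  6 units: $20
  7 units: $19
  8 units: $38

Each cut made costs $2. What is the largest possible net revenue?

Let r[k] be the best obtainable value from length k. For each k, try every first piece i and keep the best of price[i] + r[k−i] minus the 2 cut fee when i<k.
r[1] = 3
r[2] = max(3+3-2, 10+0) = 10
r[3] = max(3+10-2, 10+3-2, 13+0) = 13
r[4] = max(3+13-2, 10+10-2, 13+3-2, 25+0) = 25
r[5] = max(3+25-2, 10+13-2, 13+10-2, 25+3-2, 24+0) = 26
r[6] = max(3+26-2, 10+25-2, 13+13-2, 25+10-2, 24+3-2, 20+0) = 33
r[7] = max(3+33-2, 10+26-2, 13+25-2, …, 20+3-2, 19+0) = 36
r[8] = max(3+36-2, 10+33-2, 13+26-2, …, 19+3-2, 38+0) = 48
One optimal plan: pieces 4 + 4 (1 cut) → $50 − $2 = $48.

48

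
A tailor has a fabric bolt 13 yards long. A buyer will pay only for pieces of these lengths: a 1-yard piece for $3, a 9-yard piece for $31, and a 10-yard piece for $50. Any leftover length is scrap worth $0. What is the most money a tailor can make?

59

Build r[k] bottom-up: r[k] = max over allowed piece i of (p[i] + r[k−i]).
r[1] = 3
r[2] = 6  (first piece 1, then r[1]=3)
r[3] = 9  (first piece 1, then r[2]=6)
r[4] = 12  (first piece 1, then r[3]=9)
r[5] = 15  (first piece 1, then r[4]=12)
r[6] = 18  (first piece 1, then r[5]=15)
r[7] = 21  (first piece 1, then r[6]=18)
r[8] = 24  (first piece 1, then r[7]=21)
r[9] = max(3+24, 31+0) = 31
r[10] = max(3+31, 31+3, 50+0) = 50
r[11] = max(3+50, 31+6, 50+3) = 53
r[12] = max(3+53, 31+9, 50+6) = 56
r[13] = max(3+56, 31+12, 50+9) = 59
One optimal cutting: 10 + 1 + 1 + 1 → $59.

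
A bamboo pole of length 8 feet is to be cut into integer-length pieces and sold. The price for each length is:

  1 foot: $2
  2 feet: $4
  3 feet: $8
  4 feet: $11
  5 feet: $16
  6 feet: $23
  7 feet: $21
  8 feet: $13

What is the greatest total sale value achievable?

27

Let R[k] be the best obtainable value from length k. For each k, try every first piece i and keep the best of price[i] + R[k−i].
R[1] = 2
R[2] = 4  (first piece 1, then R[1]=2)
R[3] = 8
R[4] = 11
R[5] = 16
R[6] = 23
R[7] = 25  (first piece 1, then R[6]=23)
R[8] = 27  (first piece 1, then R[7]=25)
One optimal cutting: 6 + 1 + 1 → $23 + $2 + $2 = $27.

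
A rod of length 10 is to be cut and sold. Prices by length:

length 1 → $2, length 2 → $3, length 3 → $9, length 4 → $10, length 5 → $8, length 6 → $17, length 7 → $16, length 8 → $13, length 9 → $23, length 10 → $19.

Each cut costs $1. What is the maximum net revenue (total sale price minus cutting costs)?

26

Build net[k] bottom-up: net[k] = max over allowed piece i of (p[i] + net[k−i]) − 1 per cut.
net[1] = 2
net[2] = 3  (first piece 1, then net[1]=2)
net[3] = 9
net[4] = 10  (first piece 1, then net[3]=9)
net[5] = 11  (first piece 1, then net[4]=10)
net[6] = 17  (first piece 3, then net[3]=9)
net[7] = 18  (first piece 1, then net[6]=17)
net[8] = 19  (first piece 1, then net[7]=18)
net[9] = 25  (first piece 3, then net[6]=17)
net[10] = 26  (first piece 1, then net[9]=25)
One optimal plan: pieces 3 + 3 + 3 + 1 (3 cuts) → $29 − $3 = $26.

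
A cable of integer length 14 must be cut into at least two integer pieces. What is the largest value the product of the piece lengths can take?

Let g[k] be the best product for length k (with at least one cut). For each first piece i, the rest contributes max(k−i, g[k−i]).
Small cases: g[2]=1, g[3]=2, g[4]=4, g[5]=6, g[6]=9, g[7]=12.
g[8] = 2×max(6,9) = 2×9 = 18
g[9] = 3×max(6,9) = 3×9 = 27
g[10] = 2×max(8,18) = 2×18 = 36
g[11] = 2×max(9,27) = 2×27 = 54
g[12] = 3×max(9,27) = 3×27 = 81
g[13] = 2×max(11,54) = 2×54 = 108
g[14] = 2×max(12,81) = 2×81 = 162
One optimal split: 3 + 3 + 3 + 3 + 2; product 3×3×3×3×2 = 162.

162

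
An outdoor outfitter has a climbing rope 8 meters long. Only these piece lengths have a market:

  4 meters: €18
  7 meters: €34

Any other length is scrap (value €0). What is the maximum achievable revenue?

36

Build best[k] bottom-up: best[k] = max over allowed piece i of (p[i] + best[k−i]).
best[1] = 0
best[2] = 0
best[3] = 0
best[4] = 18
best[5] = 18
best[6] = 18
best[7] = max(18+0, 34+0) = 34
best[8] = max(18+18, 34+0) = 36
One optimal cutting: 4 + 4 → €36.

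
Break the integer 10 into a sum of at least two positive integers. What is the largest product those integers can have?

Fill f[k] for k=2..10: at each k try every first piece i and multiply by the better of (k−i) uncut or f[k−i].
f[2] = 1·max(1,0) = 1·1 = 1
f[3] = max(1·2, 2·1) = 2
f[4] = max(1·3, 2·2, 3·1) = 4
f[5] = max(1·4, 2·3, 3·2, 4·1) = 6
f[6] = max(1·6, 2·4, 3·3, 4·2, 5·1) = 9
f[7] = max(1·9, 2·6, 3·4, 4·3, 5·2, 6·1) = 12
f[8] = max(1·12, 2·9, 3·6, …, 6·2, 7·1) = 18
f[9] = max(1·18, 2·12, 3·9, …, 7·2, 8·1) = 27
f[10] = max(1·27, 2·18, 3·12, …, 8·2, 9·1) = 36
One optimal split: 3 + 3 + 2 + 2; product 3·3·2·2 = 36.

36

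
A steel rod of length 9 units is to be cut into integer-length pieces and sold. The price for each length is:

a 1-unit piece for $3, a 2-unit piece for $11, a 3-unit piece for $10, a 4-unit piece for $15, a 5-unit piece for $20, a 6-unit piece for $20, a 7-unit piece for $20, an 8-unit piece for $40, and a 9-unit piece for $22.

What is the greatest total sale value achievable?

47

Let r[k] be the best obtainable value from length k. For each k, try every first piece i and keep the best of price[i] + r[k−i].
r[1] = 3
r[2] = max(3+3, 11+0) = 11
r[3] = max(3+11, 11+3, 10+0) = 14
r[4] = max(3+14, 11+11, 10+3, 15+0) = 22
r[5] = max(3+22, 11+14, 10+11, 15+3, 20+0) = 25
r[6] = max(3+25, 11+22, 10+14, 15+11, 20+3, 20+0) = 33
r[7] = max(3+33, 11+25, 10+22, …, 20+3, 20+0) = 36
r[8] = max(3+36, 11+33, 10+25, …, 20+3, 40+0) = 44
r[9] = max(3+44, 11+36, 10+33, …, 40+3, 22+0) = 47
One optimal cutting: 2 + 2 + 2 + 2 + 1 → $11 + $11 + $11 + $11 + $3 = $47.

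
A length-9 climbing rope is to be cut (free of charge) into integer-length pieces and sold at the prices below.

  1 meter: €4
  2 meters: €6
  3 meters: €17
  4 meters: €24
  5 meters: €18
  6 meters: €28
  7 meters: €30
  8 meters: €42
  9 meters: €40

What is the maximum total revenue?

Consider every possible first cut. v[k] is the best of p[i]+v[k−i] over all sellable i≤k.
v[1] = 4
v[2] = 8  (first piece 1, then v[1]=4)
v[3] = 17
v[4] = 24
v[5] = 28  (first piece 1, then v[4]=24)
v[6] = 34  (first piece 3, then v[3]=17)
v[7] = 41  (first piece 3, then v[4]=24)
v[8] = 48  (first piece 4, then v[4]=24)
v[9] = 52  (first piece 1, then v[8]=48)
One optimal cutting: 4 + 4 + 1 → €24 + €24 + €4 = €52.

52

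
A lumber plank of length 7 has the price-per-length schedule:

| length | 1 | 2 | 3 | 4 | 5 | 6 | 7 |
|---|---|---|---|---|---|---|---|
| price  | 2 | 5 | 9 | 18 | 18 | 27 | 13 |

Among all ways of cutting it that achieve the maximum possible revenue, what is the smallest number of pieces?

Let r[k] be the best obtainable value from length k. For each k, try every first piece i and keep the best of price[i] + r[k−i].
r[1] = 2
r[2] = 5
r[3] = 9
r[4] = 18
r[5] = 20  (first piece 1, then r[4]=18)
r[6] = 27
r[7] = 29  (first piece 1, then r[6]=27)
Maximum revenue is $29.
Now minimize piece count subject to staying optimal: for each k, pieces[k] = 1 + min over i with p[i]+r[k−i]=r[k] of pieces[k−i].
pieces[4] = 1
pieces[5] = 2
pieces[6] = 1
pieces[7] = 2

2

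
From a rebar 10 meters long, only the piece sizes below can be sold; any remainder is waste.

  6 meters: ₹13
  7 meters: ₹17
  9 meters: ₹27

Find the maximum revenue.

Let best[k] be the best obtainable value from length k. For each k, try every first piece i and keep the best of price[i] + best[k−i].
best[1] = 0
best[2] = 0
best[3] = 0
best[4] = 0
best[5] = 0
best[6] = 13
best[7] = 17
best[8] = 17
best[9] = 27
best[10] = 27
One optimal cutting: pieces 9 with 1 meter of scrap → ₹27.

27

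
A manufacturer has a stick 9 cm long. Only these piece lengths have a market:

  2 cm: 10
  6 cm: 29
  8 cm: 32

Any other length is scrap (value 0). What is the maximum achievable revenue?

40

Consider every possible first cut. r[k] is the best of p[i]+r[k−i] over all sellable i≤k.
r[1] = 0
r[2] = 10
r[3] = 10
r[4] = 20  (first piece 2, then r[2]=10)
r[5] = 20
r[6] = 30  (first piece 2, then r[4]=20)
r[7] = 30
r[8] = 40  (first piece 2, then r[6]=30)
r[9] = 40
One optimal cutting: pieces 2 + 2 + 2 + 2 with 1 cm of scrap → 40.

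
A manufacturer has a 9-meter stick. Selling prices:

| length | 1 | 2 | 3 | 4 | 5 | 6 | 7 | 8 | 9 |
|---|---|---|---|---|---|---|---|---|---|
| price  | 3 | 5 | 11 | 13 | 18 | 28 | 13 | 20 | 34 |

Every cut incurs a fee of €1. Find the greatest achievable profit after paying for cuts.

38

Consider every possible first cut. net[k] is the best of p[i]+net[k−i] over all sellable i≤k, charging 1 whenever i<k.
net[1] = 3
net[2] = 5  (first piece 1, then net[1]=3)
net[3] = 11
net[4] = 13  (first piece 1, then net[3]=11)
net[5] = 18
net[6] = 28
net[7] = 30  (first piece 1, then net[6]=28)
net[8] = 32  (first piece 1, then net[7]=30)
net[9] = 38  (first piece 3, then net[6]=28)
One optimal plan: pieces 6 + 3 (1 cut) → €39 − €1 = €38.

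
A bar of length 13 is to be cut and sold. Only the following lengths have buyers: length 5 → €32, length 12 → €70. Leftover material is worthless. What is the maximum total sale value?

Build r[k] bottom-up: r[k] = max over allowed piece i of (p[i] + r[k−i]).
r[1] = 0
r[2] = 0
r[3] = 0
r[4] = 0
r[5] = 32
r[6] = 32
r[7] = 32
r[8] = 32
r[9] = 32
r[10] = 64  (first piece 5, then r[5]=32)
r[11] = 64
r[12] = max(32+32, 70+0) = 70
r[13] = max(32+32, 70+0) = 70
One optimal cutting: pieces 12 with 1 meter of scrap → €70.

70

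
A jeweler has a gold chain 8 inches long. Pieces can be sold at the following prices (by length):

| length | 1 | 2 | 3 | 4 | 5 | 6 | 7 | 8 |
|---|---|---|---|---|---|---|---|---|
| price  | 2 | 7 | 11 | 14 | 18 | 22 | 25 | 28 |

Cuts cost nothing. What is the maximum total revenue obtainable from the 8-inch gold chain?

29

Build best[k] bottom-up: best[k] = max over allowed piece i of (p[i] + best[k−i]).
best[1] = 2
best[2] = 7
best[3] = 11
best[4] = 14  (first piece 2, then best[2]=7)
best[5] = 18  (first piece 2, then best[3]=11)
best[6] = 22  (first piece 3, then best[3]=11)
best[7] = 25  (first piece 2, then best[5]=18)
best[8] = 29  (first piece 2, then best[6]=22)
One optimal cutting: 3 + 3 + 2 → $11 + $11 + $7 = $29.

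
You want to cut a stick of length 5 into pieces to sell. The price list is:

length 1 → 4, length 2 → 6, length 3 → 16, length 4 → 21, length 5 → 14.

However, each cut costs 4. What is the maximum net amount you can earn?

21

Let v[k] be the best obtainable value from length k. For each k, try every first piece i and keep the best of price[i] + v[k−i] minus the 4 cut fee when i<k.
v[1] = 4
v[2] = max(4+4-4, 6+0) = 6
v[3] = max(4+6-4, 6+4-4, 16+0) = 16
v[4] = max(4+16-4, 6+6-4, 16+4-4, 21+0) = 21
v[5] = max(4+21-4, 6+16-4, 16+6-4, 21+4-4, 14+0) = 21
One optimal plan: pieces 4 + 1 (1 cut) → 25 − 4 = 21.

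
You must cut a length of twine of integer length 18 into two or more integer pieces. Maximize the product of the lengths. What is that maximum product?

729

Fill P[k] for k=2..18: at each k try every first piece i and multiply by the better of (k−i) uncut or P[k−i].
Small cases: P[2]=1, P[3]=2, P[4]=4, P[5]=6, P[6]=9, P[7]=12, P[8]=18, P[9]=27, P[10]=36.
P[11] = 2×max(9,27) = 2×27 = 54
P[12] = 3×max(9,27) = 3×27 = 81
P[13] = 2×max(11,54) = 2×54 = 108
P[14] = 2×max(12,81) = 2×81 = 162
P[15] = 3×max(12,81) = 3×81 = 243
P[16] = 2×max(14,162) = 2×162 = 324
P[17] = 2×max(15,243) = 2×243 = 486
P[18] = 3×max(15,243) = 3×243 = 729
One optimal split: 3 + 3 + 3 + 3 + 3 + 3; product 3×3×3×3×3×3 = 729.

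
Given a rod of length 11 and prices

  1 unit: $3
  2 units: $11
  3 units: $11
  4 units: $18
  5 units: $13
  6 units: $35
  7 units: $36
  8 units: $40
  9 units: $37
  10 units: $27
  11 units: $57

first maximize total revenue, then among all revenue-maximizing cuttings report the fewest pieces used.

4

Build r[k] bottom-up: r[k] = max over allowed piece i of (p[i] + r[k−i]).
r[1] = 3
r[2] = 11
r[3] = 14  (first piece 1, then r[2]=11)
r[4] = 22  (first piece 2, then r[2]=11)
r[5] = 25  (first piece 1, then r[4]=22)
r[6] = 35
r[7] = 38  (first piece 1, then r[6]=35)
r[8] = 46  (first piece 2, then r[6]=35)
r[9] = 49  (first piece 1, then r[8]=46)
r[10] = 57  (first piece 2, then r[8]=46)
r[11] = 60  (first piece 1, then r[10]=57)
Maximum revenue is $60.
Now minimize piece count subject to staying optimal: for each k, pieces[k] = 1 + min over i with p[i]+r[k−i]=r[k] of pieces[k−i].
pieces[8] = 2
pieces[9] = 3
pieces[10] = 3
pieces[11] = 4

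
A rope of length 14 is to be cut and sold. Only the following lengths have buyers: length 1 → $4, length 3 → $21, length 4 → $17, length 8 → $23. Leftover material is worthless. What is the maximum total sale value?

Consider every possible first cut. best[k] is the best of p[i]+best[k−i] over all sellable i≤k.
best[1] = 4
best[2] = 8  (first piece 1, then best[1]=4)
best[3] = 21
best[4] = 25  (first piece 1, then best[3]=21)
best[5] = 29  (first piece 1, then best[4]=25)
best[6] = 42  (first piece 3, then best[3]=21)
best[7] = 46  (first piece 1, then best[6]=42)
best[8] = 50  (first piece 1, then best[7]=46)
best[9] = 63  (first piece 3, then best[6]=42)
best[10] = 67  (first piece 1, then best[9]=63)
best[11] = 71  (first piece 1, then best[10]=67)
best[12] = 84  (first piece 3, then best[9]=63)
best[13] = 88  (first piece 1, then best[12]=84)
best[14] = 92  (first piece 1, then best[13]=88)
One optimal cutting: 3 + 3 + 3 + 3 + 1 + 1 → $92.

92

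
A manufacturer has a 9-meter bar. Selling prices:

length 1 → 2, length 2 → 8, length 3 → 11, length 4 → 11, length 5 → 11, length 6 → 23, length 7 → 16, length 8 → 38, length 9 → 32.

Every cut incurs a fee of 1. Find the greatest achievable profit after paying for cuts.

39

Consider every possible first cut. net[k] is the best of p[i]+net[k−i] over all sellable i≤k, charging 1 whenever i<k.
net[1] = 2
net[2] = 8
net[3] = 11
net[4] = 15  (first piece 2, then net[2]=8)
net[5] = 18  (first piece 2, then net[3]=11)
net[6] = 23
net[7] = 25  (first piece 2, then net[5]=18)
net[8] = 38
net[9] = 39  (first piece 1, then net[8]=38)
One optimal plan: pieces 8 + 1 (1 cut) → 40 − 1 = 39.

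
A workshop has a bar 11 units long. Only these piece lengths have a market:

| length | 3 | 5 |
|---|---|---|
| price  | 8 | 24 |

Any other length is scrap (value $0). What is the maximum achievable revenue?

48

Build f[k] bottom-up: f[k] = max over allowed piece i of (p[i] + f[k−i]).
f[1] = 0
f[2] = 0
f[3] = 8
f[4] = 8
f[5] = 24
f[6] = 24
f[7] = 24
f[8] = 32  (first piece 3, then f[5]=24)
f[9] = 32
f[10] = 48  (first piece 5, then f[5]=24)
f[11] = 48
One optimal cutting: pieces 5 + 5 with 1 unit of scrap → $48.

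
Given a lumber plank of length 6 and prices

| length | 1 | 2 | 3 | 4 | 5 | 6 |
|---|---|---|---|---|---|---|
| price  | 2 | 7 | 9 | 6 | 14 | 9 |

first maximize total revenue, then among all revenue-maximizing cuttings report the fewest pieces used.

Build r[k] bottom-up: r[k] = max over allowed piece i of (p[i] + r[k−i]).
r[1] = 2
r[2] = 7
r[3] = 9  (first piece 1, then r[2]=7)
r[4] = 14  (first piece 2, then r[2]=7)
r[5] = 16  (first piece 1, then r[4]=14)
r[6] = 21  (first piece 2, then r[4]=14)
Maximum revenue is $21.
Now minimize piece count subject to staying optimal: for each k, pieces[k] = 1 + min over i with p[i]+r[k−i]=r[k] of pieces[k−i].
pieces[3] = 1
pieces[4] = 2
pieces[5] = 2
pieces[6] = 3

3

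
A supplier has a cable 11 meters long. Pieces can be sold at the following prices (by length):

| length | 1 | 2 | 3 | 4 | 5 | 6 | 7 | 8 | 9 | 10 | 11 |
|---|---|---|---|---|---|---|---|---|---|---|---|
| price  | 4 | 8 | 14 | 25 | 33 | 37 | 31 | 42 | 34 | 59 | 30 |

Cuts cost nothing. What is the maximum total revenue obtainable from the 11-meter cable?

70

Build r[k] bottom-up: r[k] = max over allowed piece i of (p[i] + r[k−i]).
r[1] = 4
r[2] = 8  (first piece 1, then r[1]=4)
r[3] = 14
r[4] = 25
r[5] = 33
r[6] = 37  (first piece 1, then r[5]=33)
r[7] = 41  (first piece 1, then r[6]=37)
r[8] = 50  (first piece 4, then r[4]=25)
r[9] = 58  (first piece 4, then r[5]=33)
r[10] = 66  (first piece 5, then r[5]=33)
r[11] = 70  (first piece 1, then r[10]=66)
One optimal cutting: 5 + 5 + 1 → $33 + $33 + $4 = $70.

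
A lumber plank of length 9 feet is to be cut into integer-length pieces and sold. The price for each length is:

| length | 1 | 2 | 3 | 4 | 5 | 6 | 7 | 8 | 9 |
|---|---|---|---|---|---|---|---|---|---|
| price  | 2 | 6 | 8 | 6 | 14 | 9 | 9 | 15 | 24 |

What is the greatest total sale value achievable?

Build v[k] bottom-up: v[k] = max over allowed piece i of (p[i] + v[k−i]).
v[1] = 2
v[2] = max(2+2, 6+0) = 6
v[3] = max(2+6, 6+2, 8+0) = 8
v[4] = max(2+8, 6+6, 8+2, 6+0) = 12
v[5] = max(2+12, 6+8, 8+6, 6+2, 14+0) = 14
v[6] = max(2+14, 6+12, 8+8, 6+6, 14+2, 9+0) = 18
v[7] = max(2+18, 6+14, 8+12, …, 9+2, 9+0) = 20
v[8] = max(2+20, 6+18, 8+14, …, 9+2, 15+0) = 24
v[9] = max(2+24, 6+20, 8+18, …, 15+2, 24+0) = 26
One optimal cutting: 2 + 2 + 2 + 2 + 1 → $6 + $6 + $6 + $6 + $2 = $26.

26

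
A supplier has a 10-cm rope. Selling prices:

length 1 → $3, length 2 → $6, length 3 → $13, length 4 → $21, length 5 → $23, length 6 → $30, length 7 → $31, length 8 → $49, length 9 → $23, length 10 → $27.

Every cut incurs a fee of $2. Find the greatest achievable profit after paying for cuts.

53

Let r[k] be the best obtainable value from length k. For each k, try every first piece i and keep the best of price[i] + r[k−i] minus the 2 cut fee when i<k.
r[1] = 3
r[2] = 6
r[3] = 13
r[4] = 21
r[5] = 23
r[6] = 30
r[7] = 32  (first piece 3, then r[4]=21)
r[8] = 49
r[9] = 50  (first piece 1, then r[8]=49)
r[10] = 53  (first piece 2, then r[8]=49)
One optimal plan: pieces 8 + 2 (1 cut) → $55 − $2 = $53.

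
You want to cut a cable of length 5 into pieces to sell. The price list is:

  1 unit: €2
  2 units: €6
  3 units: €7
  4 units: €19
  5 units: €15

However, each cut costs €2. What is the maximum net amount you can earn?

Build v[k] bottom-up: v[k] = max over allowed piece i of (p[i] + v[k−i]) − 2 per cut.
v[1] = 2
v[2] = 6
v[3] = 7
v[4] = 19
v[5] = 19  (first piece 1, then v[4]=19)
One optimal plan: pieces 4 + 1 (1 cut) → €21 − €2 = €19.

19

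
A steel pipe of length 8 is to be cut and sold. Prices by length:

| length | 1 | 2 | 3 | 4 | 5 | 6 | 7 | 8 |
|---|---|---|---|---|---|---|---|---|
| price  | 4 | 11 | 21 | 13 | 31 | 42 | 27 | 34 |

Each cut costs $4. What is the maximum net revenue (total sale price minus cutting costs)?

49

Build r[k] bottom-up: r[k] = max over allowed piece i of (p[i] + r[k−i]) − 4 per cut.
r[1] = 4
r[2] = max(4+4-4, 11+0) = 11
r[3] = max(4+11-4, 11+4-4, 21+0) = 21
r[4] = max(4+21-4, 11+11-4, 21+4-4, 13+0) = 21
r[5] = max(4+21-4, 11+21-4, 21+11-4, 13+4-4, 31+0) = 31
r[6] = max(4+31-4, 11+21-4, 21+21-4, 13+11-4, 31+4-4, 42+0) = 42
r[7] = max(4+42-4, 11+31-4, 21+21-4, …, 42+4-4, 27+0) = 42
r[8] = max(4+42-4, 11+42-4, 21+31-4, …, 27+4-4, 34+0) = 49
One optimal plan: pieces 6 + 2 (1 cut) → $53 − $4 = $49.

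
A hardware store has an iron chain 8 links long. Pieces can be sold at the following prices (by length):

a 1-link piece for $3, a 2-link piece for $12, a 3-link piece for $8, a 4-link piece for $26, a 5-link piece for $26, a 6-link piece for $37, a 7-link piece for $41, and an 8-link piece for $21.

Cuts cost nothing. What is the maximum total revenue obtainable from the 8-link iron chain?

52

Let best[k] be the best obtainable value from length k. For each k, try every first piece i and keep the best of price[i] + best[k−i].
best[1] = 3
best[2] = max(3+3, 12+0) = 12
best[3] = max(3+12, 12+3, 8+0) = 15
best[4] = max(3+15, 12+12, 8+3, 26+0) = 26
best[5] = max(3+26, 12+15, 8+12, 26+3, 26+0) = 29
best[6] = max(3+29, 12+26, 8+15, 26+12, 26+3, 37+0) = 38
best[7] = max(3+38, 12+29, 8+26, …, 37+3, 41+0) = 41
best[8] = max(3+41, 12+38, 8+29, …, 41+3, 21+0) = 52
One optimal cutting: 4 + 4 → $26 + $26 = $52.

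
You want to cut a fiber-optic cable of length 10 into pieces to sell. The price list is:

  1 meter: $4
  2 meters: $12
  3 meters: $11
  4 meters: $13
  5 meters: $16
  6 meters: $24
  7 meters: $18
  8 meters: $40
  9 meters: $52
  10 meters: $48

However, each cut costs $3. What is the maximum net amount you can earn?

53

Let v[k] be the best obtainable value from length k. For each k, try every first piece i and keep the best of price[i] + v[k−i] minus the 3 cut fee when i<k.
v[1] = 4
v[2] = max(4+4-3, 12+0) = 12
v[3] = max(4+12-3, 12+4-3, 11+0) = 13
v[4] = max(4+13-3, 12+12-3, 11+4-3, 13+0) = 21
v[5] = max(4+21-3, 12+13-3, 11+12-3, 13+4-3, 16+0) = 22
v[6] = max(4+22-3, 12+21-3, 11+13-3, 13+12-3, 16+4-3, 24+0) = 30
v[7] = max(4+30-3, 12+22-3, 11+21-3, …, 24+4-3, 18+0) = 31
v[8] = max(4+31-3, 12+30-3, 11+22-3, …, 18+4-3, 40+0) = 40
v[9] = max(4+40-3, 12+31-3, 11+30-3, …, 40+4-3, 52+0) = 52
v[10] = max(4+52-3, 12+40-3, 11+31-3, …, 52+4-3, 48+0) = 53
One optimal plan: pieces 9 + 1 (1 cut) → $56 − $3 = $53.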